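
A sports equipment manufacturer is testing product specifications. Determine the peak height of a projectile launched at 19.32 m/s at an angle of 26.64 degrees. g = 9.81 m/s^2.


H = (v*sin(theta))^2 / (2*g)
vy = v*sin(theta) = 19.32 * sin(26.64 deg) = 8.6628 m/s
H = vy^2 / (2*g) = 75.0435 / (2*9.81)
H = 75.0435 / 19.62 = 3.8248 m

3.8248 m


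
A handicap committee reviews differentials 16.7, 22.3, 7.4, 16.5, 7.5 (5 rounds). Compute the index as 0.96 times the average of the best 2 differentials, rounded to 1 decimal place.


All differentials: 16.7, 22.3, 7.4, 16.5, 7.5
Sorted: 7.4, 7.5, 16.5, 16.7, 22.3
Best 2: 7.4, 7.5
Average of best = 14.9 / 2 = 7.45
Raw index = 7.45 * 0.96 = 7.152
Handicap index = round(7.152, 1) = 7.2

7.2


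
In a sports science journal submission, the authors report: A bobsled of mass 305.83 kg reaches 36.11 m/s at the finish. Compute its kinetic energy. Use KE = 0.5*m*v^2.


KE = 0.5 * m * v^2
KE = 0.5 * 305.83 * 36.11^2
KE = 0.5 * 305.83 * 1303.9321 = 199390.7771 J

199390.7771 J


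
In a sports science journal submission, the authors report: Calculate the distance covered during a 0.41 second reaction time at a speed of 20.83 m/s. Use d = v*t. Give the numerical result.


d = v * t
d = 20.83 * 0.41
d = 8.5403 m

8.5403 m


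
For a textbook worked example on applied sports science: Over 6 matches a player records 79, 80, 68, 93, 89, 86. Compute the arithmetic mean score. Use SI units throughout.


Average = sum / n
Sum = 495
Average = 495 / 6 = 82.5

82.5


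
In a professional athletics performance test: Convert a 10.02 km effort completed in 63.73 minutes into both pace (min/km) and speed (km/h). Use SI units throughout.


Pace = time / distance = 63.73 min / 10.02 km = 6.3603 min/km
Speed = distance / time_in_hours = 10.02 / 1.0622 hr
Speed = 9.4335 km/h

6.3603 min/km, 9.4335 km/h


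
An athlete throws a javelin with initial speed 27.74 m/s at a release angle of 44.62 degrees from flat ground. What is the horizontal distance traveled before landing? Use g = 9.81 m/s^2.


R = v^2 * sin(2*theta) / g
Convert angle to radians: theta = 44.62 deg = 0.7788 rad
sin(2*theta) = sin(1.5575) = 0.9999
R = 27.74^2 * 0.9999 / 9.81
R = 769.5076 * 0.9999 / 9.81 = 78.4342 m

78.4342 m


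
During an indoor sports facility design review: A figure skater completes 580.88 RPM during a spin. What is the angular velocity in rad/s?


omega = RPM * 2 * pi / 60
omega = 580.88 * 2 * 3.14159 / 60
omega = 3649.7767 / 60 = 60.8296 rad/s

60.8296 rad/s


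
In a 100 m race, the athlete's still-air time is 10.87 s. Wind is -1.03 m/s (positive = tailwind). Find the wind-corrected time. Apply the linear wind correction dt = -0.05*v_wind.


dt = -0.05 * v_wind = -0.05 * -1.03 = 0.0515 s
t_corrected = t_still + dt = 10.87 + (0.0515)
t_corrected = 10.9215 s

10.9215 s


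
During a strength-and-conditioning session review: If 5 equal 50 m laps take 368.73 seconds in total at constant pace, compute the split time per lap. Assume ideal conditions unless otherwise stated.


Split time = total_time / n_laps = 368.73 / 5
Split time = 73.746 s per lap

73.746 s


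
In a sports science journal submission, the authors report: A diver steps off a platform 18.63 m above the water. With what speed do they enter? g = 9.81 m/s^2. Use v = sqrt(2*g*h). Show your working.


v = sqrt(2 * g * h)
v = sqrt(2 * 9.81 * 18.63)
v = sqrt(365.5206) = 19.1186 m/s

19.1186 m/s


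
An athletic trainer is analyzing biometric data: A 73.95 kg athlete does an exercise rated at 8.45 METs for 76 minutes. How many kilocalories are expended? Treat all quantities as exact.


kcal = MET * mass * time_hr
Convert time: 76 min = 1.2667 hr
kcal = 8.45 * 73.95 * 1.2667
kcal = 791.5115 kcal

791.5115 kcal


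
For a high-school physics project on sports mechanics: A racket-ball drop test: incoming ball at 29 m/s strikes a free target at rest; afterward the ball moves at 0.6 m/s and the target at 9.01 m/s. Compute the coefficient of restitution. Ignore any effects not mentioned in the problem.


e = (v2_after - v1_after) / (v1_before - v2_before)
Numerator = 9.01 - 0.6 = 8.41
Denominator = 29 - 0 = 29
e = 8.41 / 29 = 0.29

0.29


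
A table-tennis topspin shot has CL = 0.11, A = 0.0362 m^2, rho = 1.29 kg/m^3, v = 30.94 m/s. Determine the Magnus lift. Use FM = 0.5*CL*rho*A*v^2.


FM = 0.5 * CL * rho * A * v^2
FM = 0.5 * 0.11 * 1.29 * 0.0362 * 30.94^2
v^2 = 957.2836
FM = 0.5 * 0.11 * 1.29 * 0.0362 * 957.2836 = 2.4587 N

2.4587 N


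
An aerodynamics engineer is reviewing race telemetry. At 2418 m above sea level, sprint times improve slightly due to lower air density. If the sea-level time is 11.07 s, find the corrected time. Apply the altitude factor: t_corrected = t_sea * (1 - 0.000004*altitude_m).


Correction factor = 1 - 0.000004 * 2418 = 0.990328
t_corrected = t_sea * factor = 11.07 * 0.990328
t_corrected = 10.9629 s

10.9629 s


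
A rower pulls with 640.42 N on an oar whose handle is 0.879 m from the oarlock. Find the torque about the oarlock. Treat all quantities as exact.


tau = F * d
tau = 640.42 * 0.879
tau = 562.9292 N*m

562.9292 N*m


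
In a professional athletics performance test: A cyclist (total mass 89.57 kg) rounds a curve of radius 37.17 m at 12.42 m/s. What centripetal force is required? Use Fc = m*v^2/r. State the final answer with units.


Fc = m * v^2 / r
v^2 = 12.42^2 = 154.2564
Fc = 89.57 * 154.2564 / 37.17
Fc = 13816.7457 / 37.17 = 371.7177 N

371.7177 N


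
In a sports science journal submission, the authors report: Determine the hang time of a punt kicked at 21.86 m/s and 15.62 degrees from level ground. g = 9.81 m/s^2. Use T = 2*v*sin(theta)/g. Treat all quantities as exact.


T = 2*v*sin(theta)/g
sin(theta) = sin(15.62 deg) = 0.2693
T = 2*21.86*0.2693 / 9.81
T = 11.7719 / 9.81 = 1.2 s

1.2 s


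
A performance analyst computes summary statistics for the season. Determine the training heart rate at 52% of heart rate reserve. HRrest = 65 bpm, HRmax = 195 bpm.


Target = HRrest + pct*(HRmax - HRrest)
Heart rate reserve = HRmax - HRrest = 195 - 65 = 130 bpm
Fraction = 52% = 0.52
Target = 65 + 0.52 * 130
Target = 65 + 67.6 = 132.6 bpm

132.6 bpm


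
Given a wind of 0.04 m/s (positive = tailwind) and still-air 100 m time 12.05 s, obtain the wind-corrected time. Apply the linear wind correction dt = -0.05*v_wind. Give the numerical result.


dt = -0.05 * v_wind = -0.05 * 0.04 = -0.002 s
t_corrected = t_still + dt = 12.05 + (-0.002)
t_corrected = 12.048 s

12.048 s


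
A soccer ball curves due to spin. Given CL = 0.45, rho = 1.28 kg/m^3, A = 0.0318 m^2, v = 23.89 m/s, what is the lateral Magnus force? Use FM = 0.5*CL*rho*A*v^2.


FM = 0.5 * CL * rho * A * v^2
FM = 0.5 * 0.45 * 1.28 * 0.0318 * 23.89^2
v^2 = 570.7321
FM = 0.5 * 0.45 * 1.28 * 0.0318 * 570.7321 = 5.227 N

5.227 N


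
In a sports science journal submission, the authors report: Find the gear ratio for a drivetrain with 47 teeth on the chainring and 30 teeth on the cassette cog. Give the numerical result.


GR = front_teeth / rear_teeth
GR = 47 / 30
GR = 1.5667

1.5667


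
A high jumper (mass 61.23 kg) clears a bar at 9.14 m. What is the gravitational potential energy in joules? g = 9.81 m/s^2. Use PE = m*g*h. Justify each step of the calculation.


PE = m * g * h
PE = 61.23 * 9.81 * 9.14
PE = 600.6663 * 9.14 = 5490.09 J

5490.09 J


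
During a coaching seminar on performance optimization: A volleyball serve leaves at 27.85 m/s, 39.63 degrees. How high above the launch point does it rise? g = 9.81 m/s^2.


H = (v*sin(theta))^2 / (2*g)
vy = v*sin(theta) = 27.85 * sin(39.63 deg) = 17.7635 m/s
H = vy^2 / (2*g) = 315.5416 / (2*9.81)
H = 315.5416 / 19.62 = 16.0827 m

16.0827 m


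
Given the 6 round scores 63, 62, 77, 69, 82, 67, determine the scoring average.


Average = sum / n
Sum = 420
Average = 420 / 6 = 70

70


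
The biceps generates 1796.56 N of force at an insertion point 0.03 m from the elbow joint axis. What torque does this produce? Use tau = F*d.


tau = F * d
tau = 1796.56 * 0.03
tau = 53.8968 N*m

53.8968 N*m


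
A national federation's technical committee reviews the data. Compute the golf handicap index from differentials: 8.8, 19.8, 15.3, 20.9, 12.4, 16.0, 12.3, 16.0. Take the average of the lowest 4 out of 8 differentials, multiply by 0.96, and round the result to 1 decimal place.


All differentials: 8.8, 19.8, 15.3, 20.9, 12.4, 16.0, 12.3, 16.0
Sorted: 8.8, 12.3, 12.4, 15.3, 16.0, 16.0, 19.8, 20.9
Best 4: 8.8, 12.3, 12.4, 15.3
Average of best = 48.8 / 4 = 12.2
Raw index = 12.2 * 0.96 = 11.712
Handicap index = round(11.712, 1) = 11.7

11.7


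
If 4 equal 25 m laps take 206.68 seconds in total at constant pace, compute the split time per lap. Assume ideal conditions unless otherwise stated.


Split time = total_time / n_laps = 206.68 / 4
Split time = 51.67 s per lap

51.67 s


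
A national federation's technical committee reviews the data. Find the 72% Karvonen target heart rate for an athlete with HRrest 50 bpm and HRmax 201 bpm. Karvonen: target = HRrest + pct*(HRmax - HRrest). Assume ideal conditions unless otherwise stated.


Target = HRrest + pct*(HRmax - HRrest)
Heart rate reserve = HRmax - HRrest = 201 - 50 = 151 bpm
Fraction = 72% = 0.72
Target = 50 + 0.72 * 151
Target = 50 + 108.72 = 158.72 bpm

158.72 bpm


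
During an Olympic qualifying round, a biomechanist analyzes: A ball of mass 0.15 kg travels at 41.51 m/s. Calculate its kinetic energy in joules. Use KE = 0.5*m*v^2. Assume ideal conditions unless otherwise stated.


KE = 0.5 * m * v^2
KE = 0.5 * 0.15 * 41.51^2
KE = 0.5 * 0.15 * 1723.0801 = 129.231 J

129.231 J


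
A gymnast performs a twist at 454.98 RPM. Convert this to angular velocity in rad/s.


omega = RPM * 2 * pi / 60
omega = 454.98 * 2 * 3.14159 / 60
omega = 2858.7237 / 60 = 47.6454 rad/s

47.6454 rad/s


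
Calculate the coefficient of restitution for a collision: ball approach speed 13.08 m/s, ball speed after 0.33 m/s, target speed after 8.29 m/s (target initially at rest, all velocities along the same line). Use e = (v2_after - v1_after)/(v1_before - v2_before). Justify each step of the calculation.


e = (v2_after - v1_after) / (v1_before - v2_before)
Numerator = 8.29 - 0.33 = 7.96
Denominator = 13.08 - 0 = 13.08
e = 7.96 / 13.08 = 0.6086

0.6086


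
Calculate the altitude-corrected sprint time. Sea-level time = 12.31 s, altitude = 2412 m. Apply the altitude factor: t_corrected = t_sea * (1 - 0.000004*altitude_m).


Correction factor = 1 - 0.000004 * 2412 = 0.990352
t_corrected = t_sea * factor = 12.31 * 0.990352
t_corrected = 12.1912 s

12.1912 s


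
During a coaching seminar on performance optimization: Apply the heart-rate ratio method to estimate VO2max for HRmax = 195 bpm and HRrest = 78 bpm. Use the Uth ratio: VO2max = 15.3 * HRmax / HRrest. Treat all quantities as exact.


VO2max = 15.3 * HRmax / HRrest
VO2max = 15.3 * 195 / 78
VO2max = 2983.5 / 78 = 38.25 mL/kg/min

38.25 mL/kg/min


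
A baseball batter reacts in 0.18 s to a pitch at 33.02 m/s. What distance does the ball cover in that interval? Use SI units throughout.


d = v * t
d = 33.02 * 0.18
d = 5.9436 m

5.9436 m


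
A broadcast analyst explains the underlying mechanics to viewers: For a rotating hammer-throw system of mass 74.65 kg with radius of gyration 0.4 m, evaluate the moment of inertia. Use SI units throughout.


I = m * k^2
I = 74.65 * 0.4^2
I = 74.65 * 0.16 = 11.944 kg*m^2

11.944 kg*m^2


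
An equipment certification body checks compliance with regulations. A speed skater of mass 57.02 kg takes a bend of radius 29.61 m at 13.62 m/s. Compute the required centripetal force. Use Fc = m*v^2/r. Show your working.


Fc = m * v^2 / r
v^2 = 13.62^2 = 185.5044
Fc = 57.02 * 185.5044 / 29.61
Fc = 10577.4609 / 29.61 = 357.226 N

357.226 N


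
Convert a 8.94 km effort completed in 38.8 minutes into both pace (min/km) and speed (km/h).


Pace = time / distance = 38.8 min / 8.94 km = 4.34 min/km
Speed = distance / time_in_hours = 8.94 / 0.6467 hr
Speed = 13.8247 km/h

4.34 min/km, 13.8247 km/h


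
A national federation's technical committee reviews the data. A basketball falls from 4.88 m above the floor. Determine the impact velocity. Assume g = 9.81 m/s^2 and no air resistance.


v = sqrt(2 * g * h)
v = sqrt(2 * 9.81 * 4.88)
v = sqrt(95.7456) = 9.785 m/s

9.785 m/s


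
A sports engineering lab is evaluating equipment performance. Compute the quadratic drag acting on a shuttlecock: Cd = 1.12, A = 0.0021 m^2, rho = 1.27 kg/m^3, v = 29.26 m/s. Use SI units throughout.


Fd = 0.5 * Cd * rho * A * v^2
Fd = 0.5 * 1.12 * 1.27 * 0.0021 * 29.26^2
v^2 = 856.1476
Fd = 0.5 * 1.12 * 1.27 * 0.0021 * 856.1476 = 1.2787 N

1.2787 N


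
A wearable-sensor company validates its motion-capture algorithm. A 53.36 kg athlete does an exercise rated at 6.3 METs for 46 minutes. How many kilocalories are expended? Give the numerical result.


kcal = MET * mass * time_hr
Convert time: 46 min = 0.7667 hr
kcal = 6.3 * 53.36 * 0.7667
kcal = 257.7288 kcal

257.7288 kcal


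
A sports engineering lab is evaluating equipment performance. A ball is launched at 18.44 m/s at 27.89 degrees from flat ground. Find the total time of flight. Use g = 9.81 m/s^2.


T = 2*v*sin(theta)/g
sin(theta) = sin(27.89 deg) = 0.4678
T = 2*18.44*0.4678 / 9.81
T = 17.2516 / 9.81 = 1.7586 s

1.7586 s


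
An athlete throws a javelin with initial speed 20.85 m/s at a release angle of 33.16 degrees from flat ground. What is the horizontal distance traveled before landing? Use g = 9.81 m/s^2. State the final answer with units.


R = v^2 * sin(2*theta) / g
Convert angle to radians: theta = 33.16 deg = 0.5788 rad
sin(2*theta) = sin(1.1575) = 0.9158
R = 20.85^2 * 0.9158 / 9.81
R = 434.7225 * 0.9158 / 9.81 = 40.5831 m

40.5831 m


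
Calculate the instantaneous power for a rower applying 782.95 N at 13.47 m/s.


P = F * v
P = 782.95 * 13.47
P = 10546.3365 W

10546.3365 W


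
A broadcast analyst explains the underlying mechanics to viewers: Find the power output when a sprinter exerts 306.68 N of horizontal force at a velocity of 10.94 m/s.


P = F * v
P = 306.68 * 10.94
P = 3355.0792 W

3355.0792 W


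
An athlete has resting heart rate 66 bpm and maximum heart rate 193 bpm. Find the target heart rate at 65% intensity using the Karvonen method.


Target = HRrest + pct*(HRmax - HRrest)
Heart rate reserve = HRmax - HRrest = 193 - 66 = 127 bpm
Fraction = 65% = 0.65
Target = 66 + 0.65 * 127
Target = 66 + 82.55 = 148.55 bpm

148.55 bpm


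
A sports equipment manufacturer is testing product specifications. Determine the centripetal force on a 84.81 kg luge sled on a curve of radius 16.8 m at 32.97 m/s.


Fc = m * v^2 / r
v^2 = 32.97^2 = 1087.0209
Fc = 84.81 * 1087.0209 / 16.8
Fc = 92190.2425 / 16.8 = 5487.5144 N

5487.5144 N


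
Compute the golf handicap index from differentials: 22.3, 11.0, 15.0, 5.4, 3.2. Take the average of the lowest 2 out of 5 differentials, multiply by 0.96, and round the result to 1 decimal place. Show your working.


All differentials: 22.3, 11.0, 15.0, 5.4, 3.2
Sorted: 3.2, 5.4, 11.0, 15.0, 22.3
Best 2: 3.2, 5.4
Average of best = 8.6 / 2 = 4.3
Raw index = 4.3 * 0.96 = 4.128
Handicap index = round(4.128, 1) = 4.1

4.1


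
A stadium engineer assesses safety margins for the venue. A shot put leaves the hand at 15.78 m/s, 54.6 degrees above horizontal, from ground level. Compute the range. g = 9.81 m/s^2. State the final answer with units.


R = v^2 * sin(2*theta) / g
Convert angle to radians: theta = 54.6 deg = 0.9529 rad
sin(2*theta) = sin(1.9059) = 0.9444
R = 15.78^2 * 0.9444 / 9.81
R = 249.0084 * 0.9444 / 9.81 = 23.9712 m

23.9712 m


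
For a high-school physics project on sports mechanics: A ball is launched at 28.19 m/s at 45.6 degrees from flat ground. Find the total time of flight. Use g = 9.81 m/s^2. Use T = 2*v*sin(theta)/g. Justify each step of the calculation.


T = 2*v*sin(theta)/g
sin(theta) = sin(45.6 deg) = 0.7145
T = 2*28.19*0.7145 / 9.81
T = 40.282 / 9.81 = 4.1062 s

4.1062 s


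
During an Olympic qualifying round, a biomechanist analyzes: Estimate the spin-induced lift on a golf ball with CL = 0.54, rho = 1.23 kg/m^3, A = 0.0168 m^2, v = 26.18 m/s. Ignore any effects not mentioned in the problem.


FM = 0.5 * CL * rho * A * v^2
FM = 0.5 * 0.54 * 1.23 * 0.0168 * 26.18^2
v^2 = 685.3924
FM = 0.5 * 0.54 * 1.23 * 0.0168 * 685.3924 = 3.824 N

3.824 N


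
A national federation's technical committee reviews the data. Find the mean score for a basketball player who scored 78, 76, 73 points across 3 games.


Average = sum / n
Sum = 227
Average = 227 / 3 = 75.6667

75.6667


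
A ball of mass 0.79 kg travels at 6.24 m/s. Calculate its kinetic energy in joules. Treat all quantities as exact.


KE = 0.5 * m * v^2
KE = 0.5 * 0.79 * 6.24^2
KE = 0.5 * 0.79 * 38.9376 = 15.3804 J

15.3804 J


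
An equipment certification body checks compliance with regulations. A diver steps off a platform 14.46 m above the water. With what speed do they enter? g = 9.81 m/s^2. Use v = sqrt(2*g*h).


v = sqrt(2 * g * h)
v = sqrt(2 * 9.81 * 14.46)
v = sqrt(283.7052) = 16.8436 m/s

16.8436 m/s


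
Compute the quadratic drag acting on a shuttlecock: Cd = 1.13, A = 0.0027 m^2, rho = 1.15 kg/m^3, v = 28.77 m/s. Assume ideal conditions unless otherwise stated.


Fd = 0.5 * Cd * rho * A * v^2
Fd = 0.5 * 1.13 * 1.15 * 0.0027 * 28.77^2
v^2 = 827.7129
Fd = 0.5 * 1.13 * 1.15 * 0.0027 * 827.7129 = 1.4521 N

1.4521 N


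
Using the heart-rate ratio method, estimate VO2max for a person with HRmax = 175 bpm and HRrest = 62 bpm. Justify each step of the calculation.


VO2max = 15.3 * HRmax / HRrest
VO2max = 15.3 * 175 / 62
VO2max = 2677.5 / 62 = 43.1855 mL/kg/min

43.1855 mL/kg/min


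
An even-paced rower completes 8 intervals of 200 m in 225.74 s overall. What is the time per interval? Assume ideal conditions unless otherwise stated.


Split time = total_time / n_laps = 225.74 / 8
Split time = 28.2175 s per lap

28.2175 s


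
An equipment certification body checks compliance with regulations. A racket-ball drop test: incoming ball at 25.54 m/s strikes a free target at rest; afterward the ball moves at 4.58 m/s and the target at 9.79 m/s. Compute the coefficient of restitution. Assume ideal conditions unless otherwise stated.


e = (v2_after - v1_after) / (v1_before - v2_before)
Numerator = 9.79 - 4.58 = 5.21
Denominator = 25.54 - 0 = 25.54
e = 5.21 / 25.54 = 0.204

0.204


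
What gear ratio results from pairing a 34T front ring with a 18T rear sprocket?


GR = front_teeth / rear_teeth
GR = 34 / 18
GR = 1.8889

1.8889


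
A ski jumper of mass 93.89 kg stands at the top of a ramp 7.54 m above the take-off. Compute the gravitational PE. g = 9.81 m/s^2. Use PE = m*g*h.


PE = m * g * h
PE = 93.89 * 9.81 * 7.54
PE = 921.0609 * 7.54 = 6944.7992 J

6944.7992 J


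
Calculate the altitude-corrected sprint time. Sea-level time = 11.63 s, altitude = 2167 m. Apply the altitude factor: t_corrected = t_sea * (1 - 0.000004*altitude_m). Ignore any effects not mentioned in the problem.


Correction factor = 1 - 0.000004 * 2167 = 0.991332
t_corrected = t_sea * factor = 11.63 * 0.991332
t_corrected = 11.5292 s

11.5292 s


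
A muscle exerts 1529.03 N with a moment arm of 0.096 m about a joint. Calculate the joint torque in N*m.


tau = F * d
tau = 1529.03 * 0.096
tau = 146.7869 N*m

146.7869 N*m


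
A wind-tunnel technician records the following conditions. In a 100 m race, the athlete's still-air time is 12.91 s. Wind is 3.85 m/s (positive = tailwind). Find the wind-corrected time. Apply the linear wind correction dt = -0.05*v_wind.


dt = -0.05 * v_wind = -0.05 * 3.85 = -0.1925 s
t_corrected = t_still + dt = 12.91 + (-0.1925)
t_corrected = 12.7175 s

12.7175 s


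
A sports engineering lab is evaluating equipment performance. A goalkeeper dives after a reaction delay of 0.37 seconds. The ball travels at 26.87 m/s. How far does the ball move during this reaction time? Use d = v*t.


d = v * t
d = 26.87 * 0.37
d = 9.9419 m

9.9419 m


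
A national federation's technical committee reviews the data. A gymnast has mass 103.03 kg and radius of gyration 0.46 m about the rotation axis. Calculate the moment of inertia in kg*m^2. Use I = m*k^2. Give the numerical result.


I = m * k^2
I = 103.03 * 0.46^2
I = 103.03 * 0.2116 = 21.8011 kg*m^2

21.8011 kg*m^2


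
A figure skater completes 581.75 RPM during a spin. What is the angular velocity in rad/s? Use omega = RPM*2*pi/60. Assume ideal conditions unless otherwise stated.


omega = RPM * 2 * pi / 60
omega = 581.75 * 2 * 3.14159 / 60
omega = 3655.2431 / 60 = 60.9207 rad/s

60.9207 rad/s


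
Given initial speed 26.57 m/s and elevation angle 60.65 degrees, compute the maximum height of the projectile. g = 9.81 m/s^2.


H = (v*sin(theta))^2 / (2*g)
vy = v*sin(theta) = 26.57 * sin(60.65 deg) = 23.1595 m/s
H = vy^2 / (2*g) = 536.3636 / (2*9.81)
H = 536.3636 / 19.62 = 27.3376 m

27.3376 m


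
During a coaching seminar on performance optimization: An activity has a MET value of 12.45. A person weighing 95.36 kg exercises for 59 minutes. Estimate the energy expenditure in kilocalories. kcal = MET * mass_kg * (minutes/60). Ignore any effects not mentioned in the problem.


kcal = MET * mass * time_hr
Convert time: 59 min = 0.9833 hr
kcal = 12.45 * 95.36 * 0.9833
kcal = 1167.4448 kcal

1167.4448 kcal


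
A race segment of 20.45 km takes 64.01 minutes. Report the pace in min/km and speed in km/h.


Pace = time / distance = 64.01 min / 20.45 km = 3.1301 min/km
Speed = distance / time_in_hours = 20.45 / 1.0668 hr
Speed = 19.1689 km/h

3.1301 min/km, 19.1689 km/h


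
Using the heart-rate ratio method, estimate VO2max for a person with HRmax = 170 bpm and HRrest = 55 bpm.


VO2max = 15.3 * HRmax / HRrest
VO2max = 15.3 * 170 / 55
VO2max = 2601 / 55 = 47.2909 mL/kg/min

47.2909 mL/kg/min


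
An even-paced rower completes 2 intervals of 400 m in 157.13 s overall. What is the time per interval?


Split time = total_time / n_laps = 157.13 / 2
Split time = 78.565 s per lap

78.565 s


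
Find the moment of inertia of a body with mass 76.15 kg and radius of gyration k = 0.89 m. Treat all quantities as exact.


I = m * k^2
I = 76.15 * 0.89^2
I = 76.15 * 0.7921 = 60.3184 kg*m^2

60.3184 kg*m^2


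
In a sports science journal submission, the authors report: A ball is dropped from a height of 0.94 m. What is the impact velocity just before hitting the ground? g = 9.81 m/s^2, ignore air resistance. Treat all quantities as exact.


v = sqrt(2 * g * h)
v = sqrt(2 * 9.81 * 0.94)
v = sqrt(18.4428) = 4.2945 m/s

4.2945 m/s


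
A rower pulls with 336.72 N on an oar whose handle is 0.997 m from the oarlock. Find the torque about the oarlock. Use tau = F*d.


tau = F * d
tau = 336.72 * 0.997
tau = 335.7098 N*m

335.7098 N*m


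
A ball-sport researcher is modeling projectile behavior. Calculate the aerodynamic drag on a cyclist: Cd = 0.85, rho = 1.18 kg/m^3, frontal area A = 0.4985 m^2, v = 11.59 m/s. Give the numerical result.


Fd = 0.5 * Cd * rho * A * v^2
Fd = 0.5 * 0.85 * 1.18 * 0.4985 * 11.59^2
v^2 = 134.3281
Fd = 0.5 * 0.85 * 1.18 * 0.4985 * 134.3281 = 33.5817 N

33.5817 N


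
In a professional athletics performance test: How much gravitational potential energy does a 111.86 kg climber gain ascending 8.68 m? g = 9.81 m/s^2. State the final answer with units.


PE = m * g * h
PE = 111.86 * 9.81 * 8.68
PE = 1097.3466 * 8.68 = 9524.9685 J

9524.9685 J


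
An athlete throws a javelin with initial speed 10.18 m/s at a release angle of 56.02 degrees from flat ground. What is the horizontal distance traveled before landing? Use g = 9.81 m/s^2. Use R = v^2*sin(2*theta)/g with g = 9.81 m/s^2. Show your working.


R = v^2 * sin(2*theta) / g
Convert angle to radians: theta = 56.02 deg = 0.9777 rad
sin(2*theta) = sin(1.9555) = 0.9269
R = 10.18^2 * 0.9269 / 9.81
R = 103.6324 * 0.9269 / 9.81 = 9.792 m

9.792 m


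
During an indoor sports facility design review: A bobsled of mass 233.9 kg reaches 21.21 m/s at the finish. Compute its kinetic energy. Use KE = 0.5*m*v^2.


KE = 0.5 * m * v^2
KE = 0.5 * 233.9 * 21.21^2
KE = 0.5 * 233.9 * 449.8641 = 52611.6065 J

52611.6065 J


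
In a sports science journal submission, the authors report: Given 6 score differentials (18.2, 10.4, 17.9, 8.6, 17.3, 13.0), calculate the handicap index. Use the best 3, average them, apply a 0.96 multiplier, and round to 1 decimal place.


All differentials: 18.2, 10.4, 17.9, 8.6, 17.3, 13.0
Sorted: 8.6, 10.4, 13.0, 17.3, 17.9, 18.2
Best 3: 8.6, 10.4, 13.0
Average of best = 32 / 3 = 10.6667
Raw index = 10.6667 * 0.96 = 10.24
Handicap index = round(10.24, 1) = 10.2

10.2


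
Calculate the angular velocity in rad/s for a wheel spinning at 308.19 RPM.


omega = RPM * 2 * pi / 60
omega = 308.19 * 2 * 3.14159 / 60
omega = 1936.4149 / 60 = 32.2736 rad/s

32.2736 rad/s


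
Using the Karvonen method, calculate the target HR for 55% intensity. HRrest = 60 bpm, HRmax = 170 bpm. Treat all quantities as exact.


Target = HRrest + pct*(HRmax - HRrest)
Heart rate reserve = HRmax - HRrest = 170 - 60 = 110 bpm
Fraction = 55% = 0.55
Target = 60 + 0.55 * 110
Target = 60 + 60.5 = 120.5 bpm

120.5 bpm


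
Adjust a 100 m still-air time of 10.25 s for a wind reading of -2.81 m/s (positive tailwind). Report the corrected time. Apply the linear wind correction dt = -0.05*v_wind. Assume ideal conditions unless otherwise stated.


dt = -0.05 * v_wind = -0.05 * -2.81 = 0.1405 s
t_corrected = t_still + dt = 10.25 + (0.1405)
t_corrected = 10.3905 s

10.3905 s


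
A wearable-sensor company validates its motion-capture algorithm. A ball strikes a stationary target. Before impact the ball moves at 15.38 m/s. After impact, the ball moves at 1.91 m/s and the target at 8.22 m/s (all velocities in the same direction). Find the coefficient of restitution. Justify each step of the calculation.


e = (v2_after - v1_after) / (v1_before - v2_before)
Numerator = 8.22 - 1.91 = 6.31
Denominator = 15.38 - 0 = 15.38
e = 6.31 / 15.38 = 0.4103

0.4103


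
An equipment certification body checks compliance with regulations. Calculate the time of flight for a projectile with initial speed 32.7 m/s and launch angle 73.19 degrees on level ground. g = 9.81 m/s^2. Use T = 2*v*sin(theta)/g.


T = 2*v*sin(theta)/g
sin(theta) = sin(73.19 deg) = 0.9573
T = 2*32.7*0.9573 / 9.81
T = 62.6054 / 9.81 = 6.3818 s

6.3818 s


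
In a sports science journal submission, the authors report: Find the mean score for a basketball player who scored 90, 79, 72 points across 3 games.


Average = sum / n
Sum = 241
Average = 241 / 3 = 80.3333

80.3333


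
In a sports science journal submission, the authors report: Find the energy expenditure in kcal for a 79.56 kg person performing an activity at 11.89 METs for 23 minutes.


kcal = MET * mass * time_hr
Convert time: 23 min = 0.3833 hr
kcal = 11.89 * 79.56 * 0.3833
kcal = 362.6212 kcal

362.6212 kcal


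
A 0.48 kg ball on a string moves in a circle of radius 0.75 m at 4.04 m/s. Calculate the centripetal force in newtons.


Fc = m * v^2 / r
v^2 = 4.04^2 = 16.3216
Fc = 0.48 * 16.3216 / 0.75
Fc = 7.8344 / 0.75 = 10.4458 N

10.4458 N


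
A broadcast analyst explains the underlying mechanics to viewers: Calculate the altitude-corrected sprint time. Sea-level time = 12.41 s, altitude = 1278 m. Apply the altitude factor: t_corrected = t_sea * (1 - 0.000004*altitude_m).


Correction factor = 1 - 0.000004 * 1278 = 0.994888
t_corrected = t_sea * factor = 12.41 * 0.994888
t_corrected = 12.3466 s

12.3466 s


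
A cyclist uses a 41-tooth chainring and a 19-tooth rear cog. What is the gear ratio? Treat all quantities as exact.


GR = front_teeth / rear_teeth
GR = 41 / 19
GR = 2.1579

2.1579


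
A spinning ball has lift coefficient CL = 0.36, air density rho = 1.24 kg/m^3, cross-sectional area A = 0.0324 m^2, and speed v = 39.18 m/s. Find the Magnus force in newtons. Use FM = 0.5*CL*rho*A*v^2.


FM = 0.5 * CL * rho * A * v^2
FM = 0.5 * 0.36 * 1.24 * 0.0324 * 39.18^2
v^2 = 1535.0724
FM = 0.5 * 0.36 * 1.24 * 0.0324 * 1535.0724 = 11.1012 N

11.1012 N


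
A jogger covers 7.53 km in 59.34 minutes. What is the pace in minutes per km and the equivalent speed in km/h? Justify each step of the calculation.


Pace = time / distance = 59.34 min / 7.53 km = 7.8805 min/km
Speed = distance / time_in_hours = 7.53 / 0.989 hr
Speed = 7.6138 km/h

7.8805 min/km, 7.6138 km/h


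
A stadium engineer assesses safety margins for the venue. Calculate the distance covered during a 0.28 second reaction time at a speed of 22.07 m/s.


d = v * t
d = 22.07 * 0.28
d = 6.1796 m

6.1796 m


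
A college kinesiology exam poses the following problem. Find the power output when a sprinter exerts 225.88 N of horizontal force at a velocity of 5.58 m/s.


P = F * v
P = 225.88 * 5.58
P = 1260.4104 W

1260.4104 W


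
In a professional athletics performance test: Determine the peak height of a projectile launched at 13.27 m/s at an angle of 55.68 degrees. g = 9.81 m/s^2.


H = (v*sin(theta))^2 / (2*g)
vy = v*sin(theta) = 13.27 * sin(55.68 deg) = 10.9597 m/s
H = vy^2 / (2*g) = 120.1153 / (2*9.81)
H = 120.1153 / 19.62 = 6.1221 m

6.1221 m


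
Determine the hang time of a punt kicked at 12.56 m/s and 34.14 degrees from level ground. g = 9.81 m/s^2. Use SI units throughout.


T = 2*v*sin(theta)/g
sin(theta) = sin(34.14 deg) = 0.5612
T = 2*12.56*0.5612 / 9.81
T = 14.0978 / 9.81 = 1.4371 s

1.4371 s


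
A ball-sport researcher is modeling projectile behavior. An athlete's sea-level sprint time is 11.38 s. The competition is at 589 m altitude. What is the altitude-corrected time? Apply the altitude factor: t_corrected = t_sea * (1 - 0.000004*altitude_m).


Correction factor = 1 - 0.000004 * 589 = 0.997644
t_corrected = t_sea * factor = 11.38 * 0.997644
t_corrected = 11.3532 s

11.3532 s


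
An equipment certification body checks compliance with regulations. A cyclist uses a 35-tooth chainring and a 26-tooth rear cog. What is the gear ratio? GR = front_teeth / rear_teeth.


GR = front_teeth / rear_teeth
GR = 35 / 26
GR = 1.3462

1.3462


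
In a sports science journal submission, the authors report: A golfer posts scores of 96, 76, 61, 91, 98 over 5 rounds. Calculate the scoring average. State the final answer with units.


Average = sum / n
Sum = 422
Average = 422 / 5 = 84.4

84.4


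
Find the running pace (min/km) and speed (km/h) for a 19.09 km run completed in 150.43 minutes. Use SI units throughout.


Pace = time / distance = 150.43 min / 19.09 km = 7.88 min/km
Speed = distance / time_in_hours = 19.09 / 2.5072 hr
Speed = 7.6142 km/h

7.88 min/km, 7.6142 km/h


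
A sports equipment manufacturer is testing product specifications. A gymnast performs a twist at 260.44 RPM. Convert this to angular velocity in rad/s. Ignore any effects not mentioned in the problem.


omega = RPM * 2 * pi / 60
omega = 260.44 * 2 * 3.14159 / 60
omega = 1636.3928 / 60 = 27.2732 rad/s

27.2732 rad/s


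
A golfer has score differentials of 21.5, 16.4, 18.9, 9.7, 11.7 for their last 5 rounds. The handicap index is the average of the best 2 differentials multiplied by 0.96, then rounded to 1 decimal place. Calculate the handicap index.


All differentials: 21.5, 16.4, 18.9, 9.7, 11.7
Sorted: 9.7, 11.7, 16.4, 18.9, 21.5
Best 2: 9.7, 11.7
Average of best = 21.4 / 2 = 10.7
Raw index = 10.7 * 0.96 = 10.272
Handicap index = round(10.272, 1) = 10.3

10.3


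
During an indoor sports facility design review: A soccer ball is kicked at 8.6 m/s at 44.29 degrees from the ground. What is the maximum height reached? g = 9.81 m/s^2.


H = (v*sin(theta))^2 / (2*g)
vy = v*sin(theta) = 8.6 * sin(44.29 deg) = 6.0053 m/s
H = vy^2 / (2*g) = 36.0636 / (2*9.81)
H = 36.0636 / 19.62 = 1.8381 m

1.8381 m


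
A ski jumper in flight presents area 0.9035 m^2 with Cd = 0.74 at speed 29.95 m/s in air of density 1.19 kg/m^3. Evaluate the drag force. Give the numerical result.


Fd = 0.5 * Cd * rho * A * v^2
Fd = 0.5 * 0.74 * 1.19 * 0.9035 * 29.95^2
v^2 = 897.0025
Fd = 0.5 * 0.74 * 1.19 * 0.9035 * 897.0025 = 356.8375 N

356.8375 N


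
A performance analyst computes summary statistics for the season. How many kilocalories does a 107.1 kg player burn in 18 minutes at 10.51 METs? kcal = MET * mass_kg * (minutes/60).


kcal = MET * mass * time_hr
Convert time: 18 min = 0.3 hr
kcal = 10.51 * 107.1 * 0.3
kcal = 337.6863 kcal

337.6863 kcal


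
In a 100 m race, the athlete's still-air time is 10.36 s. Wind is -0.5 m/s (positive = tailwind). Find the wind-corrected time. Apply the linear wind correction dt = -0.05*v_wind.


dt = -0.05 * v_wind = -0.05 * -0.5 = 0.025 s
t_corrected = t_still + dt = 10.36 + (0.025)
t_corrected = 10.385 s

10.385 s


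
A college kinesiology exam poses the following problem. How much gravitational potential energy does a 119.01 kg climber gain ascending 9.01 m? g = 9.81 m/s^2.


PE = m * g * h
PE = 119.01 * 9.81 * 9.01
PE = 1167.4881 * 9.01 = 10519.0678 J

10519.0678 J


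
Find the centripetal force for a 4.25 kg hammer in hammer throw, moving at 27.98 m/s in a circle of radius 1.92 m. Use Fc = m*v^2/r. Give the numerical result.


Fc = m * v^2 / r
v^2 = 27.98^2 = 782.8804
Fc = 4.25 * 782.8804 / 1.92
Fc = 3327.2417 / 1.92 = 1732.9384 N

1732.9384 N


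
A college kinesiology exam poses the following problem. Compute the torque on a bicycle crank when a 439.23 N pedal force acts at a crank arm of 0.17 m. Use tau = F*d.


tau = F * d
tau = 439.23 * 0.17
tau = 74.6691 N*m

74.6691 N*m


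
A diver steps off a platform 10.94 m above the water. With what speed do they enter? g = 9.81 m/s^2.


v = sqrt(2 * g * h)
v = sqrt(2 * 9.81 * 10.94)
v = sqrt(214.6428) = 14.6507 m/s

14.6507 m/s


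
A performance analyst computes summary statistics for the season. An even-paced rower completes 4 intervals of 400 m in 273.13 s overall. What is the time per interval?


Split time = total_time / n_laps = 273.13 / 4
Split time = 68.2825 s per lap

68.2825 s


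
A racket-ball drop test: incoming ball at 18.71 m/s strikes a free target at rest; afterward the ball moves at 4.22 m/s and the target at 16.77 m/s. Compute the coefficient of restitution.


e = (v2_after - v1_after) / (v1_before - v2_before)
Numerator = 16.77 - 4.22 = 12.55
Denominator = 18.71 - 0 = 18.71
e = 12.55 / 18.71 = 0.6708

0.6708


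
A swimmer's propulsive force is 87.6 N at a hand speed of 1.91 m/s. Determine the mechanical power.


P = F * v
P = 87.6 * 1.91
P = 167.316 W

167.316 W


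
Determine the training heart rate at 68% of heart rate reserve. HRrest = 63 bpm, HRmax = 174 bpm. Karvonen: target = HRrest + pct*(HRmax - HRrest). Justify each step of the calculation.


Target = HRrest + pct*(HRmax - HRrest)
Heart rate reserve = HRmax - HRrest = 174 - 63 = 111 bpm
Fraction = 68% = 0.68
Target = 63 + 0.68 * 111
Target = 63 + 75.48 = 138.48 bpm

138.48 bpm


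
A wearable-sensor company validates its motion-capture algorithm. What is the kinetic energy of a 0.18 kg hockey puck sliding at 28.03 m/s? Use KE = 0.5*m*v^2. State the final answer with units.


KE = 0.5 * m * v^2
KE = 0.5 * 0.18 * 28.03^2
KE = 0.5 * 0.18 * 785.6809 = 70.7113 J

70.7113 J


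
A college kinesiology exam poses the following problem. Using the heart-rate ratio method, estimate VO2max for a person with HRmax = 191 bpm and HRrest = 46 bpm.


VO2max = 15.3 * HRmax / HRrest
VO2max = 15.3 * 191 / 46
VO2max = 2922.3 / 46 = 63.5283 mL/kg/min

63.5283 mL/kg/min


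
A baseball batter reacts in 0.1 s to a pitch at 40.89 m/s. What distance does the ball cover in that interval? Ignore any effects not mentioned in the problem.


d = v * t
d = 40.89 * 0.1
d = 4.089 m

4.089 m


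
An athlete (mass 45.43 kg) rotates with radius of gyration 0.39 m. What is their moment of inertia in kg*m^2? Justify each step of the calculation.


I = m * k^2
I = 45.43 * 0.39^2
I = 45.43 * 0.1521 = 6.9099 kg*m^2

6.9099 kg*m^2


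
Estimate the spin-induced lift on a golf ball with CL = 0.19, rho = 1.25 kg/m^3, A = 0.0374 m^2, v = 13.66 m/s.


FM = 0.5 * CL * rho * A * v^2
FM = 0.5 * 0.19 * 1.25 * 0.0374 * 13.66^2
v^2 = 186.5956
FM = 0.5 * 0.19 * 1.25 * 0.0374 * 186.5956 = 0.8287 N

0.8287 N


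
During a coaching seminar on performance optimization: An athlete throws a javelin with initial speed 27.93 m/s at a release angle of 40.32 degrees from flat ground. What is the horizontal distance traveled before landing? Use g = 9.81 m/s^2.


R = v^2 * sin(2*theta) / g
Convert angle to radians: theta = 40.32 deg = 0.7037 rad
sin(2*theta) = sin(1.4074) = 0.9867
R = 27.93^2 * 0.9867 / 9.81
R = 780.0849 * 0.9867 / 9.81 = 78.4606 m

78.4606 m


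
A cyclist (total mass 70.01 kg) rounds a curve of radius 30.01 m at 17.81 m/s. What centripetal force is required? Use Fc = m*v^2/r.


Fc = m * v^2 / r
v^2 = 17.81^2 = 317.1961
Fc = 70.01 * 317.1961 / 30.01
Fc = 22206.899 / 30.01 = 739.9833 N

739.9833 N


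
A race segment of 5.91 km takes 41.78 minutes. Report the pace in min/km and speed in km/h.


Pace = time / distance = 41.78 min / 5.91 km = 7.0694 min/km
Speed = distance / time_in_hours = 5.91 / 0.6963 hr
Speed = 8.4873 km/h

7.0694 min/km, 8.4873 km/h


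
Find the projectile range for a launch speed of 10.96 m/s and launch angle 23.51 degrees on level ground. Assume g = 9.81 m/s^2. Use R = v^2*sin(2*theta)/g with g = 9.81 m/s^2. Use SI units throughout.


R = v^2 * sin(2*theta) / g
Convert angle to radians: theta = 23.51 deg = 0.4103 rad
sin(2*theta) = sin(0.8207) = 0.7316
R = 10.96^2 * 0.7316 / 9.81
R = 120.1216 * 0.7316 / 9.81 = 8.9582 m

8.9582 m


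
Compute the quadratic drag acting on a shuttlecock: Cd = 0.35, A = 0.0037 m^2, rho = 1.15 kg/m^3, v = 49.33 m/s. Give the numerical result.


Fd = 0.5 * Cd * rho * A * v^2
Fd = 0.5 * 0.35 * 1.15 * 0.0037 * 49.33^2
v^2 = 2433.4489
Fd = 0.5 * 0.35 * 1.15 * 0.0037 * 2433.4489 = 1.812 N

1.812 N


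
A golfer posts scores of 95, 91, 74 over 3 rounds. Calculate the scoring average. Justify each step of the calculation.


Average = sum / n
Sum = 260
Average = 260 / 3 = 86.6667

86.6667


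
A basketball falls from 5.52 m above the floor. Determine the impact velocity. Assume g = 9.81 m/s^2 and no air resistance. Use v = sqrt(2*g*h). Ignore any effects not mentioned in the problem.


v = sqrt(2 * g * h)
v = sqrt(2 * 9.81 * 5.52)
v = sqrt(108.3024) = 10.4068 m/s

10.4068 m/s


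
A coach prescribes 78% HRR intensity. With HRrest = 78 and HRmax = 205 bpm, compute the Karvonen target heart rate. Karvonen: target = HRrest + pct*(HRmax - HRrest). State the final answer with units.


Target = HRrest + pct*(HRmax - HRrest)
Heart rate reserve = HRmax - HRrest = 205 - 78 = 127 bpm
Fraction = 78% = 0.78
Target = 78 + 0.78 * 127
Target = 78 + 99.06 = 177.06 bpm

177.06 bpm


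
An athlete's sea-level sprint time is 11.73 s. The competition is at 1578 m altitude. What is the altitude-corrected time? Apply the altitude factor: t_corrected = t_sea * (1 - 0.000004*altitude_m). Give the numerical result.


Correction factor = 1 - 0.000004 * 1578 = 0.993688
t_corrected = t_sea * factor = 11.73 * 0.993688
t_corrected = 11.656 s

11.656 s


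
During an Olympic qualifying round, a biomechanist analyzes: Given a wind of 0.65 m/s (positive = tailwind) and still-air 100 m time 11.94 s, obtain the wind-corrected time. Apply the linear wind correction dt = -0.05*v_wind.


dt = -0.05 * v_wind = -0.05 * 0.65 = -0.0325 s
t_corrected = t_still + dt = 11.94 + (-0.0325)
t_corrected = 11.9075 s

11.9075 s


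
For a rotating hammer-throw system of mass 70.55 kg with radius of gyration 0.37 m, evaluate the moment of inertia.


I = m * k^2
I = 70.55 * 0.37^2
I = 70.55 * 0.1369 = 9.6583 kg*m^2

9.6583 kg*m^2
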